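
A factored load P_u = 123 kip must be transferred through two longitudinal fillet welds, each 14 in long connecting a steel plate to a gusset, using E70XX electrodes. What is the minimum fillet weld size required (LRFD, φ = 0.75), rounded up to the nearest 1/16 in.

w = 1/4 in

E70XX → F_EXX = 70 ksi.
Total weld length L = 28 in.
Required throat t_e = P_u / (φ × 0.6 F_EXX × L) = 123 / (0.75 × 0.6 × 70 × 28) = 0.1395 in.
Required leg w = t_e / 0.707 = 0.1973 in → use 1/4 in.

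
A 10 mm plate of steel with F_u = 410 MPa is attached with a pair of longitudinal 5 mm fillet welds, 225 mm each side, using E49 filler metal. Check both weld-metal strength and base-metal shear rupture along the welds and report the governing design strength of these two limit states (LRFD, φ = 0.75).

φR_n ≈ 351 kN (weld metal governs)

E49XX → F_EXX = 490 MPa.
t_e = 0.707 × 5 = 3.535 mm; L = 450 mm.
Weld metal: φR_n = 0.75 × 0.6 × 490 × 3.535 × 450 × 10⁻³ = 350.8 kN.
Base metal (shear rupture): φR_n = 0.75 × 0.6 × 410 × 10 × 450 × 10⁻³ = 830.2 kN.
Governing: weld metal.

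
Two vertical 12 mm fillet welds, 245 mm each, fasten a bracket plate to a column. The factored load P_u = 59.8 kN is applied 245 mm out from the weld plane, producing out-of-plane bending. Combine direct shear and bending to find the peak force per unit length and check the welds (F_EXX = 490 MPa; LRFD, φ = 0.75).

L_w = 2 × 245 = 490 mm; section modulus (unit throat) S = 2 × L²/6 = 20010 mm².
Direct shear f_v = P/L_w = 59.8×10³/490 = 122 N/mm.
Moment M = P × e = 59.8×10³ × 245 = 14651000 N·mm; bending f_b = M/S = 732.2 N/mm.
f_max = √(f_v² + f_b²) = √(122² + 732.2²) = 742.3 N/mm.
φr_n = 0.75 × 0.6 × 490 × (0.707 × 12) = 1871 N/mm → adequate.

f_max ≈ 742 N/mm; adequate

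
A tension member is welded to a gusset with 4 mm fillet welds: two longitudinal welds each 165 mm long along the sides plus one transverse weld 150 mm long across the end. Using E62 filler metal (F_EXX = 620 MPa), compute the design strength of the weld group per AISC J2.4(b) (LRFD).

t_e = 0.707 × 4 = 2.828 mm.
R_nwl = 0.6 × 620 × 2.828 × 330 × 10⁻³ = 347.2 kN (longitudinal, 2 welds).
R_nwt = 0.6 × 620 × 2.828 × 150 × 10⁻³ = 157.8 kN (transverse, base value).
(i) R_nwl + R_nwt = 505 kN; (ii) 0.85 R_nwl + 1.5 R_nwt = 531.8 kN.
R_n = max = 531.8 kN [governs: (ii)]; φR_n = 398.8 kN.

φR_n ≈ 399 kN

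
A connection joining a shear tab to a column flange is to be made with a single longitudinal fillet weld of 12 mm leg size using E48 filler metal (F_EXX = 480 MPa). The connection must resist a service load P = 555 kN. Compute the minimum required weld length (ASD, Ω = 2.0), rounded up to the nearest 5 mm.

Throat t_e = 0.707 × 12 = 8.484 mm.
r_n/Ω = (0.6 × 480 × 8.484) / 2.0 = 1222 N/mm = 1.222 kN/mm.
L_req = P / (r_n/Ω) = 555 / 1.222 = 454.3 mm total.
Round up → use L = 455 mm.

L = 455 mm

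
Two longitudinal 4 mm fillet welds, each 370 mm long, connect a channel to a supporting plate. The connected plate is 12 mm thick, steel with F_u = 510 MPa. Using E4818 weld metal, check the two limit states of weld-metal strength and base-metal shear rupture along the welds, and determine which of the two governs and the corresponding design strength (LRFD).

E48XX → F_EXX = 480 MPa.
t_e = 0.707 × 4 = 2.828 mm; L = 740 mm.
Weld metal: φR_n = 0.75 × 0.6 × 480 × 2.828 × 740 × 10⁻³ = 452 kN.
Base metal (shear rupture): φR_n = 0.75 × 0.6 × 510 × 12 × 740 × 10⁻³ = 2038 kN.
Governing: weld metal.

φR_n ≈ 452 kN (weld metal governs)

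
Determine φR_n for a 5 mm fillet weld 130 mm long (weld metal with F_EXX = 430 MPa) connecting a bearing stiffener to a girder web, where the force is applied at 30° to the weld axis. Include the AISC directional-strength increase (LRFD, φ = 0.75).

t_e = 0.707 × 5 = 3.535 mm; A_we = 3.535 × 130 = 459.5 mm².
Directional factor: 1.0 + 0.5 sin^1.5(30°) = 1.177.
F_nw = 0.6 × 430 × 1.177 = 303.6 MPa.
φR_n = 0.75 × 303.6 × 459.5 × 10⁻³ = 104.6 kN.

φR_n ≈ 105 kN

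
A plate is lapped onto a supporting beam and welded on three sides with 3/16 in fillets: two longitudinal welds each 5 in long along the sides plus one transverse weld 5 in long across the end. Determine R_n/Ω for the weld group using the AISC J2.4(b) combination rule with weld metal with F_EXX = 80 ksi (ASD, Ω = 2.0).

R_n/Ω ≈ 50.9 kips

t_e = 0.707 × 0.1875 = 0.1326 in.
R_nwl = 0.6 × 80 × 0.1326 × 10 = 63.63 kips (longitudinal, 2 welds).
R_nwt = 0.6 × 80 × 0.1326 × 5 = 31.81 kips (transverse, base value).
(i) R_nwl + R_nwt = 95.44 kips; (ii) 0.85 R_nwl + 1.5 R_nwt = 101.8 kips.
R_n = max = 101.8 kips [governs: (ii)]; R_n/Ω = 50.9 kips.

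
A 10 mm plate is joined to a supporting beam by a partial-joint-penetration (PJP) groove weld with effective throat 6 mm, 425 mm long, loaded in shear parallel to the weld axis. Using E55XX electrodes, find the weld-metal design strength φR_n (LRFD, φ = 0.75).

φR_n ≈ 631 kN

E55XX → F_EXX = 550 MPa.
Effective throat (given) t_e = 6 mm.
A_we = 6 × 425 = 2550 mm².
F_nw = 0.6 F_EXX = 330 MPa.
φR_n = 0.75 × 330 × 2550 × 10⁻³ = 631.1 kN.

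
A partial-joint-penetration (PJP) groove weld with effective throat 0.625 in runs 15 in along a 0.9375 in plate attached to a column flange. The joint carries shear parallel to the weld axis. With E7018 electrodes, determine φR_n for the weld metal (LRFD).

E70XX → F_EXX = 70 ksi.
Effective throat (given) t_e = 0.625 in.
A_we = 0.625 × 15 = 9.375 in².
F_nw = 0.6 F_EXX = 42 ksi.
φR_n = 0.75 × 42 × 9.375 = 295.3 kip.

φR_n ≈ 295 kip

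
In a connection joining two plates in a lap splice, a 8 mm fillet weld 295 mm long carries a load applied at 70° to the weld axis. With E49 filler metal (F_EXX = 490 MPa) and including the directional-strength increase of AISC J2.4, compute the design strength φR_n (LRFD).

φR_n ≈ 535 kN

t_e = 0.707 × 8 = 5.656 mm; A_we = 5.656 × 295 = 1669 mm².
Directional factor: 1.0 + 0.5 sin^1.5(70°) = 1.455.
F_nw = 0.6 × 490 × 1.455 = 427.9 MPa.
φR_n = 0.75 × 427.9 × 1669 × 10⁻³ = 535.5 kN.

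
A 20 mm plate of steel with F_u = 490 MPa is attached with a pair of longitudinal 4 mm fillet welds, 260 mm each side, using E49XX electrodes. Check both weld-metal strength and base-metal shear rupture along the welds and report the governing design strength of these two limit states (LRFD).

E49XX → F_EXX = 490 MPa.
t_e = 0.707 × 4 = 2.828 mm; L = 520 mm.
Weld metal: φR_n = 0.75 × 0.6 × 490 × 2.828 × 520 × 10⁻³ = 324.3 kN.
Base metal (shear rupture): φR_n = 0.75 × 0.6 × 490 × 20 × 520 × 10⁻³ = 2293 kN.
Governing: weld metal.

φR_n ≈ 324 kN (weld metal governs)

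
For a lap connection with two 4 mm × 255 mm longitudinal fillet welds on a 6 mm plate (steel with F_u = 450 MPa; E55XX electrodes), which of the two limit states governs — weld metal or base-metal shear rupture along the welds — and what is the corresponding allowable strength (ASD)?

R_n/Ω ≈ 238 kN (weld metal governs)

E55XX → F_EXX = 550 MPa.
t_e = 0.707 × 4 = 2.828 mm; L = 510 mm.
Weld metal: R_n/Ω = (1/2.0) × 0.6 × 550 × 2.828 × 510 × 10⁻³ = 238 kN.
Base metal (shear rupture): R_n/Ω = (1/2.0) × 0.6 × 450 × 6 × 510 × 10⁻³ = 413.1 kN.
Governing: weld metal.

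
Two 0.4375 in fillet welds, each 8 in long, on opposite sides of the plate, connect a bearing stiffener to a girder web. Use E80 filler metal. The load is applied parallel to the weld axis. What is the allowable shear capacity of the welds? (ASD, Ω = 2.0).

E80XX → F_EXX = 80 ksi.
Effective throat t_e = 0.707 × 0.4375 = 0.3093 in.
Total length L = 16 in; A_we = 0.3093 × 16 = 4.949 in².
F_nw = 0.6 F_EXX = 0.6 × 80 = 48 ksi.
R_n = 48 × 4.949 = 237.6 kips; R_n/Ω = 237.6/2.0 = 118.8 kips.

R_n/Ω ≈ 119 kips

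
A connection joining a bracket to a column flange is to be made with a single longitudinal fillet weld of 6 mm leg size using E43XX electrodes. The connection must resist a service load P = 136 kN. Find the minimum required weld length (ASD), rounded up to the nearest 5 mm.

L = 250 mm

E43XX → F_EXX = 430 MPa.
Throat t_e = 0.707 × 6 = 4.242 mm.
r_n/Ω = (0.6 × 430 × 4.242) / 2.0 = 547.2 N/mm = 0.5472 kN/mm.
L_req = P / (r_n/Ω) = 136 / 0.5472 = 248.5 mm total.
Round up → use L = 250 mm.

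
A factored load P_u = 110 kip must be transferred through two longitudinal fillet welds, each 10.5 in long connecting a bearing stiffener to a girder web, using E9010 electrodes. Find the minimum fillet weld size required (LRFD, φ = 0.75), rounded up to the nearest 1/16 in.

E90XX → F_EXX = 90 ksi.
Total weld length L = 21 in.
Required throat t_e = P_u / (φ × 0.6 F_EXX × L) = 110 / (0.75 × 0.6 × 90 × 21) = 0.1293 in.
Required leg w = t_e / 0.707 = 0.1829 in → use 3/16 in.

w = 3/16 in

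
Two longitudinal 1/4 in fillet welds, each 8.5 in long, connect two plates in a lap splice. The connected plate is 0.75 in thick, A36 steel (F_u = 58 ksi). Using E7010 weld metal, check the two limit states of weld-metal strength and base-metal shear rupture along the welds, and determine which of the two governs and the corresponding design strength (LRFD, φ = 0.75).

E70XX → F_EXX = 70 ksi.
t_e = 0.707 × 0.25 = 0.1767 in; L = 17 in.
Weld metal: φR_n = 0.75 × 0.6 × 70 × 0.1767 × 17 = 94.65 kip.
Base metal (shear rupture): φR_n = 0.75 × 0.6 × 58 × 0.75 × 17 = 332.8 kip.
Governing: weld metal.

φR_n ≈ 94.6 kip (weld metal governs)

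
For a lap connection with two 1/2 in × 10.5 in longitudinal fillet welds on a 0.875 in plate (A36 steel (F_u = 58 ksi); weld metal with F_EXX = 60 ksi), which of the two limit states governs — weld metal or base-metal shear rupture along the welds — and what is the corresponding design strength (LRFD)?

φR_n ≈ 200 kips (weld metal governs)

t_e = 0.707 × 0.5 = 0.3535 in; L = 21 in.
Weld metal: φR_n = 0.75 × 0.6 × 60 × 0.3535 × 21 = 200.4 kips.
Base metal (shear rupture): φR_n = 0.75 × 0.6 × 58 × 0.875 × 21 = 479.6 kips.
Governing: weld metal.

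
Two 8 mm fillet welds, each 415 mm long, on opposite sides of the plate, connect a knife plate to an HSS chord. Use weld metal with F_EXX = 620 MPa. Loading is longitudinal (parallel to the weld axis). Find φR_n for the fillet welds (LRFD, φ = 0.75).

Effective throat t_e = 0.707 × 8 = 5.656 mm.
Total length L = 830 mm; A_we = 5.656 × 830 = 4694 mm².
F_nw = 0.6 F_EXX = 0.6 × 620 = 372 MPa.
φR_n = 0.75 × 372 × 4694 × 10⁻³ = 1310 kN.

φR_n ≈ 1310 kN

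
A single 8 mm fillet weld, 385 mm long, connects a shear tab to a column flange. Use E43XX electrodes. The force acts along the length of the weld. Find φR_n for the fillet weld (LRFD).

φR_n ≈ 421 kN

E43XX → F_EXX = 430 MPa.
Effective throat t_e = 0.707 × 8 = 5.656 mm.
Total length L = 385 mm; A_we = 5.656 × 385 = 2178 mm².
F_nw = 0.6 F_EXX = 0.6 × 430 = 258 MPa.
φR_n = 0.75 × 258 × 2178 × 10⁻³ = 421.4 kN.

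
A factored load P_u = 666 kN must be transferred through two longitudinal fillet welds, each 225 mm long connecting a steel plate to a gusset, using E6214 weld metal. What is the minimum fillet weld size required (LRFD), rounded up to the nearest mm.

E62XX → F_EXX = 620 MPa.
Total weld length L = 450 mm.
Required throat t_e = P_u / (φ × 0.6 F_EXX × L) = 666 / (0.75 × 0.6 × 620 × 450 × 10⁻³) = 5.305 mm.
Required leg w = t_e / 0.707 = 7.503 mm → use 8 mm.

w = 8 mm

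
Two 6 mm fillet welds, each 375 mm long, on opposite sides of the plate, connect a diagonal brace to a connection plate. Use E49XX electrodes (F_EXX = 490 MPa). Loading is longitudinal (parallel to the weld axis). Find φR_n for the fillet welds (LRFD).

φR_n ≈ 702 kN

Effective throat t_e = 0.707 × 6 = 4.242 mm.
Total length L = 750 mm; A_we = 4.242 × 750 = 3182 mm².
F_nw = 0.6 F_EXX = 0.6 × 490 = 294 MPa.
φR_n = 0.75 × 294 × 3182 × 10⁻³ = 701.5 kN.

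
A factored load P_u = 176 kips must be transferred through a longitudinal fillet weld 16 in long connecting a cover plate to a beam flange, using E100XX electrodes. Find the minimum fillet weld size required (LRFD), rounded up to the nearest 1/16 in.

w = 3/8 in

E100XX → F_EXX = 100 ksi.
Total weld length L = 16 in.
Required throat t_e = P_u / (φ × 0.6 F_EXX × L) = 176 / (0.75 × 0.6 × 100 × 16) = 0.2444 in.
Required leg w = t_e / 0.707 = 0.3457 in → use 3/8 in.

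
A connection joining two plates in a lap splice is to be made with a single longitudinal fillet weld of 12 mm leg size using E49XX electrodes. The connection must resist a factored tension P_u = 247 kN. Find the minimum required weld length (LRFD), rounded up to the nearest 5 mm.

E49XX → F_EXX = 490 MPa.
Throat t_e = 0.707 × 12 = 8.484 mm.
φr_n = 0.75 × 0.6 × 490 × 8.484 × 10⁻³ = 1.871 kN/mm.
L_req = P_u / φr_n = 247 / 1.871 = 132 mm total.
Round up → use L = 135 mm.

L = 135 mm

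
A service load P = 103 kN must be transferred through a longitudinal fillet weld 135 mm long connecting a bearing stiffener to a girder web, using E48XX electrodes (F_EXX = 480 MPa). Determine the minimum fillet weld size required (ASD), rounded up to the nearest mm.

w = 8 mm

Total weld length L = 135 mm.
Required throat t_e = P × Ω / (0.6 F_EXX × L) = 103 × 2.0 / (0.6 × 480 × 135 × 10⁻³) = 5.298 mm.
Required leg w = t_e / 0.707 = 7.494 mm → use 8 mm.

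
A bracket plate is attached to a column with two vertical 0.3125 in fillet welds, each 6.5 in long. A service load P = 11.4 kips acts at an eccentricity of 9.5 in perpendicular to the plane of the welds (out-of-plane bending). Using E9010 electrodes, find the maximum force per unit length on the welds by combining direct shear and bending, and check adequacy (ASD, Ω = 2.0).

E90XX → F_EXX = 90 ksi.
L_w = 2 × 6.5 = 13 in; section modulus (unit throat) S = 2 × L²/6 = 14.08 in².
Direct shear f_v = P/L_w = 11.4/13 = 0.8769 kip/in.
Moment M = P × e = 11.4 × 9.5 = 108.3 kip·in; bending f_b = M/S = 7.69 kip/in.
f_max = √(f_v² + f_b²) = √(0.8769² + 7.69²) = 7.74 kip/in.
r_n/Ω = (1/2.0) × 0.6 × 90 × (0.707 × 0.3125) = 5.965 kip/in → NOT adequate.

f_max ≈ 7.74 kip/in; NOT adequate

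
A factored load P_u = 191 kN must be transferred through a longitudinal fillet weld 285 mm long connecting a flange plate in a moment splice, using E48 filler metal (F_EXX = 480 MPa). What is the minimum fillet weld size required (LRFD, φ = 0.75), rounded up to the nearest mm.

Total weld length L = 285 mm.
Required throat t_e = P_u / (φ × 0.6 F_EXX × L) = 191 / (0.75 × 0.6 × 480 × 285 × 10⁻³) = 3.103 mm.
Required leg w = t_e / 0.707 = 4.388 mm → use 5 mm.

w = 5 mm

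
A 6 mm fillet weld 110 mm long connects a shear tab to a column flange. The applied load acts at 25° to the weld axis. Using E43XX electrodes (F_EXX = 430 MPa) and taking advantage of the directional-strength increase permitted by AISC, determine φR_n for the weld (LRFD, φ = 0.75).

t_e = 0.707 × 6 = 4.242 mm; A_we = 4.242 × 110 = 466.6 mm².
Directional factor: 1.0 + 0.5 sin^1.5(25°) = 1.137.
F_nw = 0.6 × 430 × 1.137 = 293.4 MPa.
φR_n = 0.75 × 293.4 × 466.6 × 10⁻³ = 102.7 kN.

φR_n ≈ 103 kN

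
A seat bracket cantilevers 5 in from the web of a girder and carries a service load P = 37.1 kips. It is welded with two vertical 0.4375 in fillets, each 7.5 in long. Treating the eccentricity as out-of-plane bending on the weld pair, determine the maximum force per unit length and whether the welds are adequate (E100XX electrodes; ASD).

f_max ≈ 10.2 kip/in; NOT adequate

E100XX → F_EXX = 100 ksi.
L_w = 2 × 7.5 = 15 in; section modulus (unit throat) S = 2 × L²/6 = 18.75 in².
Direct shear f_v = P/L_w = 37.1/15 = 2.473 kip/in.
Moment M = P × e = 37.1 × 5 = 185.5 kip·in; bending f_b = M/S = 9.893 kip/in.
f_max = √(f_v² + f_b²) = √(2.473² + 9.893²) = 10.2 kip/in.
r_n/Ω = (1/2.0) × 0.6 × 100 × (0.707 × 0.4375) = 9.279 kip/in → NOT adequate.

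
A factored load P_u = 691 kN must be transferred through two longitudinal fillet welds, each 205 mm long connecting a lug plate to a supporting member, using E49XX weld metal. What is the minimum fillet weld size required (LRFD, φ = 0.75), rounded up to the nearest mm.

E49XX → F_EXX = 490 MPa.
Total weld length L = 410 mm.
Required throat t_e = P_u / (φ × 0.6 F_EXX × L) = 691 / (0.75 × 0.6 × 490 × 410 × 10⁻³) = 7.643 mm.
Required leg w = t_e / 0.707 = 10.81 mm → use 11 mm.

w = 11 mm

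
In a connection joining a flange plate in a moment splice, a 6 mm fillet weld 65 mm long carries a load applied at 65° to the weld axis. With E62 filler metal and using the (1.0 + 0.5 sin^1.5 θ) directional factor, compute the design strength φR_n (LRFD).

E62XX → F_EXX = 620 MPa.
t_e = 0.707 × 6 = 4.242 mm; A_we = 4.242 × 65 = 275.7 mm².
Directional factor: 1.0 + 0.5 sin^1.5(65°) = 1.431.
F_nw = 0.6 × 620 × 1.431 = 532.5 MPa.
φR_n = 0.75 × 532.5 × 275.7 × 10⁻³ = 110.1 kN.

φR_n ≈ 110 kN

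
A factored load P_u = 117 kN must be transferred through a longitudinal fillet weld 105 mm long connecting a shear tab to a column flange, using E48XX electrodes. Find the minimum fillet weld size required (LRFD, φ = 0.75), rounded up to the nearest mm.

w = 8 mm

E48XX → F_EXX = 480 MPa.
Total weld length L = 105 mm.
Required throat t_e = P_u / (φ × 0.6 F_EXX × L) = 117 / (0.75 × 0.6 × 480 × 105 × 10⁻³) = 5.159 mm.
Required leg w = t_e / 0.707 = 7.297 mm → use 8 mm.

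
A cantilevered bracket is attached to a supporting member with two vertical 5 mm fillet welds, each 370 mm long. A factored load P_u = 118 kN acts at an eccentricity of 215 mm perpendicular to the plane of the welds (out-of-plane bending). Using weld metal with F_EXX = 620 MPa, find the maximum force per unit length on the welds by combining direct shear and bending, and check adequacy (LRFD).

L_w = 2 × 370 = 740 mm; section modulus (unit throat) S = 2 × L²/6 = 45630 mm².
Direct shear f_v = P/L_w = 118×10³/740 = 159.5 N/mm.
Moment M = P × e = 118×10³ × 215 = 25370000 N·mm; bending f_b = M/S = 556 N/mm.
f_max = √(f_v² + f_b²) = √(159.5² + 556²) = 578.4 N/mm.
φr_n = 0.75 × 0.6 × 620 × (0.707 × 5) = 986.3 N/mm → adequate.

f_max ≈ 578 N/mm; adequate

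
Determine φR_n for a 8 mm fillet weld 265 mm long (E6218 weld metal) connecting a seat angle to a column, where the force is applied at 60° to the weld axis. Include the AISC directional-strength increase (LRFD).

φR_n ≈ 587 kN

E62XX → F_EXX = 620 MPa.
t_e = 0.707 × 8 = 5.656 mm; A_we = 5.656 × 265 = 1499 mm².
Directional factor: 1.0 + 0.5 sin^1.5(60°) = 1.403.
F_nw = 0.6 × 620 × 1.403 = 521.9 MPa.
φR_n = 0.75 × 521.9 × 1499 × 10⁻³ = 586.7 kN.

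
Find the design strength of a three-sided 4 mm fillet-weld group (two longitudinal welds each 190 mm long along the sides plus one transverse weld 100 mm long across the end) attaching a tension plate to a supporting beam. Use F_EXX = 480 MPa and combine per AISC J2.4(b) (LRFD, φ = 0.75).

t_e = 0.707 × 4 = 2.828 mm.
R_nwl = 0.6 × 480 × 2.828 × 380 × 10⁻³ = 309.5 kN (longitudinal, 2 welds).
R_nwt = 0.6 × 480 × 2.828 × 100 × 10⁻³ = 81.45 kN (transverse, base value).
(i) R_nwl + R_nwt = 390.9 kN; (ii) 0.85 R_nwl + 1.5 R_nwt = 385.2 kN.
R_n = max = 390.9 kN [governs: (i)]; φR_n = 293.2 kN.

φR_n ≈ 293 kN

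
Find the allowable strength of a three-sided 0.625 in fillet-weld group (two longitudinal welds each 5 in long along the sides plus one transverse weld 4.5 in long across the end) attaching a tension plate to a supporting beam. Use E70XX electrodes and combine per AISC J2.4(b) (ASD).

E70XX → F_EXX = 70 ksi.
t_e = 0.707 × 0.625 = 0.4419 in.
R_nwl = 0.6 × 70 × 0.4419 × 10 = 185.6 kips (longitudinal, 2 welds).
R_nwt = 0.6 × 70 × 0.4419 × 4.5 = 83.51 kips (transverse, base value).
(i) R_nwl + R_nwt = 269.1 kips; (ii) 0.85 R_nwl + 1.5 R_nwt = 283 kips.
R_n = max = 283 kips [governs: (ii)]; R_n/Ω = 141.5 kips.

R_n/Ω ≈ 142 kips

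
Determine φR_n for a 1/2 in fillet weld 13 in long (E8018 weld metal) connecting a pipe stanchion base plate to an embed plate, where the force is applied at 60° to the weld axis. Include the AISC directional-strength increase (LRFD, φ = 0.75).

E80XX → F_EXX = 80 ksi.
t_e = 0.707 × 0.5 = 0.3535 in; A_we = 0.3535 × 13 = 4.595 in².
Directional factor: 1.0 + 0.5 sin^1.5(60°) = 1.403.
F_nw = 0.6 × 80 × 1.403 = 67.34 ksi.
φR_n = 0.75 × 67.34 × 4.595 = 232.1 kips.

φR_n ≈ 232 kips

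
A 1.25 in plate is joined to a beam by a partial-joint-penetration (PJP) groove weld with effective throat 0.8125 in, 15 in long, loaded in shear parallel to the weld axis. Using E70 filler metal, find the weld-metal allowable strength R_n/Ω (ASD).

E70XX → F_EXX = 70 ksi.
Effective throat (given) t_e = 0.8125 in.
A_we = 0.8125 × 15 = 12.19 in².
F_nw = 0.6 F_EXX = 42 ksi.
R_n/Ω = (42 × 12.19) / 2.0 = 255.9 kips.

R_n/Ω ≈ 256 kips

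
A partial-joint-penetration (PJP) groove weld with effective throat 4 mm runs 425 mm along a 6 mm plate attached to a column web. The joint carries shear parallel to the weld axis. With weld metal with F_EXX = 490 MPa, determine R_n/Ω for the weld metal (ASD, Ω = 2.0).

R_n/Ω ≈ 250 kN

Effective throat (given) t_e = 4 mm.
A_we = 4 × 425 = 1700 mm².
F_nw = 0.6 F_EXX = 294 MPa.
R_n/Ω = (294 × 1700) / 2.0 × 10⁻³ = 249.9 kN.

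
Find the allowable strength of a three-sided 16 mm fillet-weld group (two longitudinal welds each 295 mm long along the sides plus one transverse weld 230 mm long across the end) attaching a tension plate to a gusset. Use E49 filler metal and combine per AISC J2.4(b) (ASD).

R_n/Ω ≈ 1410 kN

E49XX → F_EXX = 490 MPa.
t_e = 0.707 × 16 = 11.31 mm.
R_nwl = 0.6 × 490 × 11.31 × 590 × 10⁻³ = 1962 kN (longitudinal, 2 welds).
R_nwt = 0.6 × 490 × 11.31 × 230 × 10⁻³ = 764.9 kN (transverse, base value).
(i) R_nwl + R_nwt = 2727 kN; (ii) 0.85 R_nwl + 1.5 R_nwt = 2815 kN.
R_n = max = 2815 kN [governs: (ii)]; R_n/Ω = 1408 kN.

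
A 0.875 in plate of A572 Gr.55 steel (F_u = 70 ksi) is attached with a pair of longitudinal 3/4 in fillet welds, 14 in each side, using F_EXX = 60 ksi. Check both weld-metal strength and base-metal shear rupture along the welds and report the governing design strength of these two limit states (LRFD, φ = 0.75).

φR_n ≈ 401 kip (weld metal governs)

t_e = 0.707 × 0.75 = 0.5302 in; L = 28 in.
Weld metal: φR_n = 0.75 × 0.6 × 60 × 0.5302 × 28 = 400.9 kip.
Base metal (shear rupture): φR_n = 0.75 × 0.6 × 70 × 0.875 × 28 = 771.8 kip.
Governing: weld metal.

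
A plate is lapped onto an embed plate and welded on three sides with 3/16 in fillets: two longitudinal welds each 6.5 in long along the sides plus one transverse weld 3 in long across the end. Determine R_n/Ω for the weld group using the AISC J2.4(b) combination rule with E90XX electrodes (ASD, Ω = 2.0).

R_n/Ω ≈ 57.3 kip

E90XX → F_EXX = 90 ksi.
t_e = 0.707 × 0.1875 = 0.1326 in.
R_nwl = 0.6 × 90 × 0.1326 × 13 = 93.06 kip (longitudinal, 2 welds).
R_nwt = 0.6 × 90 × 0.1326 × 3 = 21.48 kip (transverse, base value).
(i) R_nwl + R_nwt = 114.5 kip; (ii) 0.85 R_nwl + 1.5 R_nwt = 111.3 kip.
R_n = max = 114.5 kip [governs: (i)]; R_n/Ω = 57.27 kip.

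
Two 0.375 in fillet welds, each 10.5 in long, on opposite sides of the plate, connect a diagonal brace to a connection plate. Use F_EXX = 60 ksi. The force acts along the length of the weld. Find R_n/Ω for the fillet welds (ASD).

R_n/Ω ≈ 100 kips

Effective throat t_e = 0.707 × 0.375 = 0.2651 in.
Total length L = 21 in; A_we = 0.2651 × 21 = 5.568 in².
F_nw = 0.6 F_EXX = 0.6 × 60 = 36 ksi.
R_n = 36 × 5.568 = 200.4 kips; R_n/Ω = 200.4/2.0 = 100.2 kips.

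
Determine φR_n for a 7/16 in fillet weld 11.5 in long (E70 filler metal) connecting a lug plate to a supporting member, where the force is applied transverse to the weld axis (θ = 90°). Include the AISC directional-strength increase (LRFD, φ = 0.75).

φR_n ≈ 168 kips

E70XX → F_EXX = 70 ksi.
t_e = 0.707 × 0.4375 = 0.3093 in; A_we = 0.3093 × 11.5 = 3.557 in².
Directional factor: 1.0 + 0.5 sin^1.5(90°) = 1.5.
F_nw = 0.6 × 70 × 1.5 = 63 ksi.
φR_n = 0.75 × 63 × 3.557 = 168.1 kips.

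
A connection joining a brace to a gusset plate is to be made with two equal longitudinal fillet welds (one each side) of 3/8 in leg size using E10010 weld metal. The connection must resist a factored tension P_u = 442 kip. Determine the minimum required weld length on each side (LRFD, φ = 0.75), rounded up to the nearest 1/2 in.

L = 19 in on each side

E100XX → F_EXX = 100 ksi.
Throat t_e = 0.707 × 0.375 = 0.2651 in.
φr_n = 0.75 × 0.6 × 100 × 0.2651 = 11.93 kip/in.
L_req = P_u / φr_n = 442 / 11.93 = 37.05 in total.
Per side: 37.05 / 2 = 18.52 in.
Round up → use L = 19 in on each side.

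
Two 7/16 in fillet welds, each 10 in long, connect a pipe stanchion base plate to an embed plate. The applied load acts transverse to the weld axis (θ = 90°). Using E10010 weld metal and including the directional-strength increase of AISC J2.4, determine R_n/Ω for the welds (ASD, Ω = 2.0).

E100XX → F_EXX = 100 ksi.
t_e = 0.707 × 0.4375 = 0.3093 in; A_we = 0.3093 × 20 = 6.186 in².
Directional factor: 1.0 + 0.5 sin^1.5(90°) = 1.5.
F_nw = 0.6 × 100 × 1.5 = 90 ksi.
R_n/Ω = (90 × 6.186) / 2.0 = 278.4 kip.

R_n/Ω ≈ 278 kip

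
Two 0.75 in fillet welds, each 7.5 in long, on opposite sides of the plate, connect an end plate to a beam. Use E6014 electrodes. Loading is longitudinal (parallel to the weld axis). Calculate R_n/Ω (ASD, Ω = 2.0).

R_n/Ω ≈ 143 kips

E60XX → F_EXX = 60 ksi.
Effective throat t_e = 0.707 × 0.75 = 0.5302 in.
Total length L = 15 in; A_we = 0.5302 × 15 = 7.954 in².
F_nw = 0.6 F_EXX = 0.6 × 60 = 36 ksi.
R_n = 36 × 7.954 = 286.3 kips; R_n/Ω = 286.3/2.0 = 143.2 kips.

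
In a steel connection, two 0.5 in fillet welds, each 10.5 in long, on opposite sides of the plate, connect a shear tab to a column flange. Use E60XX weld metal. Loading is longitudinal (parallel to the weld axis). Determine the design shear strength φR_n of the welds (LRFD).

E60XX → F_EXX = 60 ksi.
Effective throat t_e = 0.707 × 0.5 = 0.3535 in.
Total length L = 21 in; A_we = 0.3535 × 21 = 7.423 in².
F_nw = 0.6 F_EXX = 0.6 × 60 = 36 ksi.
φR_n = 0.75 × 36 × 7.423 = 200.4 kip.

φR_n ≈ 200 kip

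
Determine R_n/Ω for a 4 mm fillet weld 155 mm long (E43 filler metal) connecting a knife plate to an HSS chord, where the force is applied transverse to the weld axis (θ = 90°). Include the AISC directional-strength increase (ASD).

R_n/Ω ≈ 84.8 kN

E43XX → F_EXX = 430 MPa.
t_e = 0.707 × 4 = 2.828 mm; A_we = 2.828 × 155 = 438.3 mm².
Directional factor: 1.0 + 0.5 sin^1.5(90°) = 1.5.
F_nw = 0.6 × 430 × 1.5 = 387 MPa.
R_n/Ω = (387 × 438.3) / 2.0 × 10⁻³ = 84.82 kN.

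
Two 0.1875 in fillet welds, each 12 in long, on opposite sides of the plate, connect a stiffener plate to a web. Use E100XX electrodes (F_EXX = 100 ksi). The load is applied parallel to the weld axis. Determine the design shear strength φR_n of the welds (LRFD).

Effective throat t_e = 0.707 × 0.1875 = 0.1326 in.
Total length L = 24 in; A_we = 0.1326 × 24 = 3.181 in².
F_nw = 0.6 F_EXX = 0.6 × 100 = 60 ksi.
φR_n = 0.75 × 60 × 3.181 = 143.2 kip.

φR_n ≈ 143 kip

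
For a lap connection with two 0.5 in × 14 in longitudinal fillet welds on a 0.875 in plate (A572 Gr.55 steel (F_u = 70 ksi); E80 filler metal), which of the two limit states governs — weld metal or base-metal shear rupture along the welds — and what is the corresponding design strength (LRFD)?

E80XX → F_EXX = 80 ksi.
t_e = 0.707 × 0.5 = 0.3535 in; L = 28 in.
Weld metal: φR_n = 0.75 × 0.6 × 80 × 0.3535 × 28 = 356.3 kip.
Base metal (shear rupture): φR_n = 0.75 × 0.6 × 70 × 0.875 × 28 = 771.8 kip.
Governing: weld metal.

φR_n ≈ 356 kip (weld metal governs)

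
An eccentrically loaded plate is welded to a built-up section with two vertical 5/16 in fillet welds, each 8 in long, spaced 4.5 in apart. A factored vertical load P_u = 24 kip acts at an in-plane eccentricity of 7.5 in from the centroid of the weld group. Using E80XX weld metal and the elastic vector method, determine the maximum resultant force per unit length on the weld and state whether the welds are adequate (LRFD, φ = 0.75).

f_max ≈ 5.85 kip/in; adequate

E80XX → F_EXX = 80 ksi.
Total weld length L_w = 16 in. Treat welds as unit-width lines.
Polar moment about centroid: J = 2[d³/12 + d(b/2)²] = 2[8³/12 + 8×2.25²] = 166.3 in³.
Direct shear f_v = P/L_w = 24 / 16 = 1.5 kip/in (vertical).
Torsion M = P·e = 24 × 7.5 = 180 kip·in.
Critical point at (x, y) = (2.25, 4) from centroid. f_tx = M·y/J = 4.329 kip/in; f_ty = M·x/J = 2.435 kip/in.
Resultant f_max = √[f_tx² + (f_v + f_ty)²] = √[4.329² + (1.5 + 2.435)²] = 5.85 kip/in.
Capacity per unit length: φr_n = 0.75 × 0.6 × 80 × (0.707 × 0.3125) = 7.954 kip/in.
5.85 ≤ 7.954 → adequate.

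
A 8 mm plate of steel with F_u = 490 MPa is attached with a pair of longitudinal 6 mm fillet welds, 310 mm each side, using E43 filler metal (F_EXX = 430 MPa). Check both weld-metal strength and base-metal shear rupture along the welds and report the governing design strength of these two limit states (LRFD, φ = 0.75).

t_e = 0.707 × 6 = 4.242 mm; L = 620 mm.
Weld metal: φR_n = 0.75 × 0.6 × 430 × 4.242 × 620 × 10⁻³ = 508.9 kN.
Base metal (shear rupture): φR_n = 0.75 × 0.6 × 490 × 8 × 620 × 10⁻³ = 1094 kN.
Governing: weld metal.

φR_n ≈ 509 kN (weld metal governs)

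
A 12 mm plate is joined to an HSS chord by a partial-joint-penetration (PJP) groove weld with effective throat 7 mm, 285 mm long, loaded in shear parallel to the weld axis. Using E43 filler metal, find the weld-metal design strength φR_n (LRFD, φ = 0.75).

φR_n ≈ 386 kN

E43XX → F_EXX = 430 MPa.
Effective throat (given) t_e = 7 mm.
A_we = 7 × 285 = 1995 mm².
F_nw = 0.6 F_EXX = 258 MPa.
φR_n = 0.75 × 258 × 1995 × 10⁻³ = 386 kN.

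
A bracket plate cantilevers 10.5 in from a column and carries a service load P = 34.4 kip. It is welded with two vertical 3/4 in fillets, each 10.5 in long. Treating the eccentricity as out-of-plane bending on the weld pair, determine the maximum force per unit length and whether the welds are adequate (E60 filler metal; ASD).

f_max ≈ 9.96 kip/in; NOT adequate

E60XX → F_EXX = 60 ksi.
L_w = 2 × 10.5 = 21 in; section modulus (unit throat) S = 2 × L²/6 = 36.75 in².
Direct shear f_v = P/L_w = 34.4/21 = 1.638 kip/in.
Moment M = P × e = 34.4 × 10.5 = 361.2 kip·in; bending f_b = M/S = 9.829 kip/in.
f_max = √(f_v² + f_b²) = √(1.638² + 9.829²) = 9.964 kip/in.
r_n/Ω = (1/2.0) × 0.6 × 60 × (0.707 × 0.75) = 9.544 kip/in → NOT adequate.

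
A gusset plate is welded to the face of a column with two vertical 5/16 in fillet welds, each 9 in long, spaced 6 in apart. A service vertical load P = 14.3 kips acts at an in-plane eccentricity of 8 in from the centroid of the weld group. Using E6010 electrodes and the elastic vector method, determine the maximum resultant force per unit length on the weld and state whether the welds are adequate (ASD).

E60XX → F_EXX = 60 ksi.
Total weld length L_w = 18 in. Treat welds as unit-width lines.
Polar moment about centroid: J = 2[d³/12 + d(b/2)²] = 2[9³/12 + 9×3²] = 283.5 in³.
Direct shear f_v = P/L_w = 14.3 / 18 = 0.7944 kip/in (vertical).
Torsion M = P·e = 14.3 × 8 = 114.4 kip·in.
Critical point at (x, y) = (3, 4.5) from centroid. f_tx = M·y/J = 1.816 kip/in; f_ty = M·x/J = 1.211 kip/in.
Resultant f_max = √[f_tx² + (f_v + f_ty)²] = √[1.816² + (0.7944 + 1.211)²] = 2.705 kip/in.
Capacity per unit length: r_n/Ω = (1/2.0) × 0.6 × 60 × (0.707 × 0.3125) = 3.977 kip/in.
2.705 ≤ 3.977 → adequate.

f_max ≈ 2.71 kip/in; adequate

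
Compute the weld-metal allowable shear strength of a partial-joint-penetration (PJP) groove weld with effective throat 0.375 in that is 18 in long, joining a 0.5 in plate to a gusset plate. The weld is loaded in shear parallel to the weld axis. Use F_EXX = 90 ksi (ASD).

Effective throat (given) t_e = 0.375 in.
A_we = 0.375 × 18 = 6.75 in².
F_nw = 0.6 F_EXX = 54 ksi.
R_n/Ω = (54 × 6.75) / 2.0 = 182.2 kips.

R_n/Ω ≈ 182 kips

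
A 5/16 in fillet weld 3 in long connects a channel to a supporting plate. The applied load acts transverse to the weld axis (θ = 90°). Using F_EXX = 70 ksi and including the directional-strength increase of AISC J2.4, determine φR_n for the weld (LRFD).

t_e = 0.707 × 0.3125 = 0.2209 in; A_we = 0.2209 × 3 = 0.6628 in².
Directional factor: 1.0 + 0.5 sin^1.5(90°) = 1.5.
F_nw = 0.6 × 70 × 1.5 = 63 ksi.
φR_n = 0.75 × 63 × 0.6628 = 31.32 kip.

φR_n ≈ 31.3 kip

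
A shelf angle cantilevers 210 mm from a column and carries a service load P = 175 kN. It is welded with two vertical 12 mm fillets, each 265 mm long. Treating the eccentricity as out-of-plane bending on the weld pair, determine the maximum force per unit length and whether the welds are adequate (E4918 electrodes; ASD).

E49XX → F_EXX = 490 MPa.
L_w = 2 × 265 = 530 mm; section modulus (unit throat) S = 2 × L²/6 = 23410 mm².
Direct shear f_v = P/L_w = 175×10³/530 = 330.2 N/mm.
Moment M = P × e = 175×10³ × 210 = 36750000 N·mm; bending f_b = M/S = 1570 N/mm.
f_max = √(f_v² + f_b²) = √(330.2² + 1570²) = 1604 N/mm.
r_n/Ω = (1/2.0) × 0.6 × 490 × (0.707 × 12) = 1247 N/mm → NOT adequate.

f_max ≈ 1600 N/mm; NOT adequate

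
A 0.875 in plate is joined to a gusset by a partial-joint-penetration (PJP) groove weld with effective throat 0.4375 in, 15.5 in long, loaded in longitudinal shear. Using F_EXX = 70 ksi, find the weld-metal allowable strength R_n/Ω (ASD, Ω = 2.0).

R_n/Ω ≈ 142 kip

Effective throat (given) t_e = 0.4375 in.
A_we = 0.4375 × 15.5 = 6.781 in².
F_nw = 0.6 F_EXX = 42 ksi.
R_n/Ω = (42 × 6.781) / 2.0 = 142.4 kip.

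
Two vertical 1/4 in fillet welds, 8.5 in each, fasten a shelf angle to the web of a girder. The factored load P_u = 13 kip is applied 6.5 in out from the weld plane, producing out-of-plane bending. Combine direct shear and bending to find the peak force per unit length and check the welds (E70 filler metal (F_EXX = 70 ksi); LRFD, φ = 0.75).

f_max ≈ 3.59 kip/in; adequate

L_w = 2 × 8.5 = 17 in; section modulus (unit throat) S = 2 × L²/6 = 24.08 in².
Direct shear f_v = P/L_w = 13/17 = 0.7647 kip/in.
Moment M = P × e = 13 × 6.5 = 84.5 kip·in; bending f_b = M/S = 3.509 kip/in.
f_max = √(f_v² + f_b²) = √(0.7647² + 3.509²) = 3.591 kip/in.
φr_n = 0.75 × 0.6 × 70 × (0.707 × 0.25) = 5.568 kip/in → adequate.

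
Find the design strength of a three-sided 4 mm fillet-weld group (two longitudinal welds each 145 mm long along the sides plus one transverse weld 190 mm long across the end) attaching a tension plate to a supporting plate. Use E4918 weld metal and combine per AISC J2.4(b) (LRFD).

E49XX → F_EXX = 490 MPa.
t_e = 0.707 × 4 = 2.828 mm.
R_nwl = 0.6 × 490 × 2.828 × 290 × 10⁻³ = 241.1 kN (longitudinal, 2 welds).
R_nwt = 0.6 × 490 × 2.828 × 190 × 10⁻³ = 158 kN (transverse, base value).
(i) R_nwl + R_nwt = 399.1 kN; (ii) 0.85 R_nwl + 1.5 R_nwt = 441.9 kN.
R_n = max = 441.9 kN [governs: (ii)]; φR_n = 331.4 kN.

φR_n ≈ 331 kN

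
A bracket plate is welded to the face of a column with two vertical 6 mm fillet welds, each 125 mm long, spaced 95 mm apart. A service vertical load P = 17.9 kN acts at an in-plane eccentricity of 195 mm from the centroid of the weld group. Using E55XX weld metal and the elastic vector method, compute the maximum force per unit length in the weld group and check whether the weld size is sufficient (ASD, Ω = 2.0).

E55XX → F_EXX = 550 MPa.
Total weld length L_w = 250 mm. Treat welds as unit-width lines.
Polar moment about centroid: J = 2[d³/12 + d(b/2)²] = 2[125³/12 + 125×47.5²] = 889600 mm³.
Direct shear f_v = P/L_w = 17.9×10³ / 250 = 71.6 N/mm (vertical).
Torsion M = P·e = 17.9×10³ × 195 = 3490500 N·mm.
Critical point at (x, y) = (47.5, 62.5) from centroid. f_tx = M·y/J = 245.2 N/mm; f_ty = M·x/J = 186.4 N/mm.
Resultant f_max = √[f_tx² + (f_v + f_ty)²] = √[245.2² + (71.6 + 186.4)²] = 355.9 N/mm.
Capacity per unit length: r_n/Ω = (1/2.0) × 0.6 × 550 × (0.707 × 6) = 699.9 N/mm.
355.9 ≤ 699.9 → adequate.

f_max ≈ 356 N/mm; adequate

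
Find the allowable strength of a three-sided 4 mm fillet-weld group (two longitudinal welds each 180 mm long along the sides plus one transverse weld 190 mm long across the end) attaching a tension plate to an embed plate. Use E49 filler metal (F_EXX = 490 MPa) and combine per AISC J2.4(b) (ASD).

R_n/Ω ≈ 246 kN

t_e = 0.707 × 4 = 2.828 mm.
R_nwl = 0.6 × 490 × 2.828 × 360 × 10⁻³ = 299.3 kN (longitudinal, 2 welds).
R_nwt = 0.6 × 490 × 2.828 × 190 × 10⁻³ = 158 kN (transverse, base value).
(i) R_nwl + R_nwt = 457.3 kN; (ii) 0.85 R_nwl + 1.5 R_nwt = 491.4 kN.
R_n = max = 491.4 kN [governs: (ii)]; R_n/Ω = 245.7 kN.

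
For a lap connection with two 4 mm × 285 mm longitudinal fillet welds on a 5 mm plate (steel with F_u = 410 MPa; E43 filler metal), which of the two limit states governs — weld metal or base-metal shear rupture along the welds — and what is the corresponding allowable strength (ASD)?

E43XX → F_EXX = 430 MPa.
t_e = 0.707 × 4 = 2.828 mm; L = 570 mm.
Weld metal: R_n/Ω = (1/2.0) × 0.6 × 430 × 2.828 × 570 × 10⁻³ = 207.9 kN.
Base metal (shear rupture): R_n/Ω = (1/2.0) × 0.6 × 410 × 5 × 570 × 10⁻³ = 350.6 kN.
Governing: weld metal.

R_n/Ω ≈ 208 kN (weld metal governs)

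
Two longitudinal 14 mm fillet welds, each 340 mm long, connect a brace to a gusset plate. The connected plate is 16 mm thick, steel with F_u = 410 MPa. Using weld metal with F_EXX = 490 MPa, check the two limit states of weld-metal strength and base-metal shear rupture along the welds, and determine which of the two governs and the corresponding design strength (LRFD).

φR_n ≈ 1480 kN (weld metal governs)

t_e = 0.707 × 14 = 9.898 mm; L = 680 mm.
Weld metal: φR_n = 0.75 × 0.6 × 490 × 9.898 × 680 × 10⁻³ = 1484 kN.
Base metal (shear rupture): φR_n = 0.75 × 0.6 × 410 × 16 × 680 × 10⁻³ = 2007 kN.
Governing: weld metal.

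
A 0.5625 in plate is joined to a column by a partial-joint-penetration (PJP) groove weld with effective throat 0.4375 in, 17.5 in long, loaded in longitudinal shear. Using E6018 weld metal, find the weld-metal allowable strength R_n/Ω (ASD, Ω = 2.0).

E60XX → F_EXX = 60 ksi.
Effective throat (given) t_e = 0.4375 in.
A_we = 0.4375 × 17.5 = 7.656 in².
F_nw = 0.6 F_EXX = 36 ksi.
R_n/Ω = (36 × 7.656) / 2.0 = 137.8 kip.

R_n/Ω ≈ 138 kip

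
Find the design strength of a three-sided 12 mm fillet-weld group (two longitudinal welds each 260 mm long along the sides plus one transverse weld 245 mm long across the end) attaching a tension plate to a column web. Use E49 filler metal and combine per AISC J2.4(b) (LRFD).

E49XX → F_EXX = 490 MPa.
t_e = 0.707 × 12 = 8.484 mm.
R_nwl = 0.6 × 490 × 8.484 × 520 × 10⁻³ = 1297 kN (longitudinal, 2 welds).
R_nwt = 0.6 × 490 × 8.484 × 245 × 10⁻³ = 611.1 kN (transverse, base value).
(i) R_nwl + R_nwt = 1908 kN; (ii) 0.85 R_nwl + 1.5 R_nwt = 2019 kN.
R_n = max = 2019 kN [governs: (ii)]; φR_n = 1514 kN.

φR_n ≈ 1510 kN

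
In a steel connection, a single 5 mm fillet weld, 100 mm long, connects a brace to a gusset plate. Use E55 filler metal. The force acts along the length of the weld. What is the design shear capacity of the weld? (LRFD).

φR_n ≈ 87.5 kN

E55XX → F_EXX = 550 MPa.
Effective throat t_e = 0.707 × 5 = 3.535 mm.
Total length L = 100 mm; A_we = 3.535 × 100 = 353.5 mm².
F_nw = 0.6 F_EXX = 0.6 × 550 = 330 MPa.
φR_n = 0.75 × 330 × 353.5 × 10⁻³ = 87.49 kN.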